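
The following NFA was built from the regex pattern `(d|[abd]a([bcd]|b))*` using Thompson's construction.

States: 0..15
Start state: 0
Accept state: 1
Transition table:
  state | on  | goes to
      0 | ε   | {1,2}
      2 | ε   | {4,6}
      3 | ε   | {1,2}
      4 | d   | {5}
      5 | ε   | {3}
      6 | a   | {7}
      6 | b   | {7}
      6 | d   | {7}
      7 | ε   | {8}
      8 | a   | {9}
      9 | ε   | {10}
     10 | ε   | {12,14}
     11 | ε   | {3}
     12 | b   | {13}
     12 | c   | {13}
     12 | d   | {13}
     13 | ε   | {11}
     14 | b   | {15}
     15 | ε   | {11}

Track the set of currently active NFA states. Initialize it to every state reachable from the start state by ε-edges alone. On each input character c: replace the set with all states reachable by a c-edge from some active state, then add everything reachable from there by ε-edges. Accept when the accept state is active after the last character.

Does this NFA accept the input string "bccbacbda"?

Answer: REJECT

Trace:
start: ε-closure({0}) = {0,1,2,4,6}
'b' @ 1: {7,8}
'c' @ 2: {}  — no active states
rest 'cbacbda' ignored (set empty)
after full input: {}  (accept=1 not in)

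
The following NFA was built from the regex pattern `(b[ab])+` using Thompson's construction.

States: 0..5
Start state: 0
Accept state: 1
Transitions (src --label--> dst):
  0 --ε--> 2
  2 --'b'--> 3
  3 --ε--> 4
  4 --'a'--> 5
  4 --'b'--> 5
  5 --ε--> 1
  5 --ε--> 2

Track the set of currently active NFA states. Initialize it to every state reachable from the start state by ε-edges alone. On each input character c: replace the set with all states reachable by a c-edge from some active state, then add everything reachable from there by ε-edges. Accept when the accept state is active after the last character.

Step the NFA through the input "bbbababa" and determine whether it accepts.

S₀ = ε-closure({0}) = {0,2}
'b' @ 1: {3,4}
'b' @ 2: {1,2,5}  ✓accept
'b' @ 3: {3,4}
'a' @ 4: {1,2,5}  ✓accept
'b' @ 5: {3,4}
'a' @ 6: {1,2,5}  ✓accept
'b' @ 7: {3,4}
'a' @ 8: {1,2,5}  ✓accept
end set {1,2,5} — state 1 in

Answer: ACCEPT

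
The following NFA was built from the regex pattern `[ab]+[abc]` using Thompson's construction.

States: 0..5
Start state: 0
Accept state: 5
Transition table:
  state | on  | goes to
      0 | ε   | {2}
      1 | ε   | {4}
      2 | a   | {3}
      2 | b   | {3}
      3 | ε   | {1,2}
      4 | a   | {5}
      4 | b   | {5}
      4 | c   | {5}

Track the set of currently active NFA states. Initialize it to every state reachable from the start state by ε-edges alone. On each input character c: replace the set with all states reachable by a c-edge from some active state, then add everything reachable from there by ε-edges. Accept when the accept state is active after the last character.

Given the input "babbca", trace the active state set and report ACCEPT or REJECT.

start: ε-closure({0}) = {0,2}
'b' @ 1: {1,2,3,4}
'a' @ 2: {1,2,3,4,5}  ✓accept
'b' @ 3: {1,2,3,4,5}  ✓accept
'b' @ 4: {1,2,3,4,5}  ✓accept
'c' @ 5: {5}  ✓accept
'a' @ 6: {}  — no active states
end set {} — state 5 not in

Answer: REJECT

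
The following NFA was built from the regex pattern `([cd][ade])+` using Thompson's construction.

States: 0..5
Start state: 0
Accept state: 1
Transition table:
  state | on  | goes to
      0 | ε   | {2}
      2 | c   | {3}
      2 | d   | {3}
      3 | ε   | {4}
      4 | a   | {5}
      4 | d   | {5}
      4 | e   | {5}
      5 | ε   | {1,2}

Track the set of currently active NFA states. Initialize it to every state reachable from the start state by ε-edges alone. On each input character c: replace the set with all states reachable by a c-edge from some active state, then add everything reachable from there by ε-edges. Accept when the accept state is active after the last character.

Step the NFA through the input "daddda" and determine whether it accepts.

initial (ε-close {0}): {0,2}
'd' @ 1: {3,4}
'a' @ 2: {1,2,5}  (accept∈set)
'd' @ 3: {3,4}
'd' @ 4: {1,2,5}  (accept∈set)
'd' @ 5: {3,4}
'a' @ 6: {1,2,5}  (accept∈set)
final: {1,2,5}; accept 1 in set

Answer: ACCEPT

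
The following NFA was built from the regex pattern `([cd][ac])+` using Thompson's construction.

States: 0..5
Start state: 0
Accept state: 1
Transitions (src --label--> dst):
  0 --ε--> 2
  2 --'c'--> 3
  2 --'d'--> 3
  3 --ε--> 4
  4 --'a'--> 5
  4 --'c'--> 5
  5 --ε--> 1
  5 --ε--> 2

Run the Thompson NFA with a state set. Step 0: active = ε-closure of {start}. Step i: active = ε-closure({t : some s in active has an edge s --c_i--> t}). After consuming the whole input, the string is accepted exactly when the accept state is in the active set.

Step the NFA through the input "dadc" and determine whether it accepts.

start: ε-closure({0}) = {0,2}
'd' @ 1: {3,4}
'a' @ 2: {1,2,5}  [accepting]
'd' @ 3: {3,4}
'c' @ 4: {1,2,5}  [accepting]
end set {1,2,5} — state 1 in

Answer: ACCEPT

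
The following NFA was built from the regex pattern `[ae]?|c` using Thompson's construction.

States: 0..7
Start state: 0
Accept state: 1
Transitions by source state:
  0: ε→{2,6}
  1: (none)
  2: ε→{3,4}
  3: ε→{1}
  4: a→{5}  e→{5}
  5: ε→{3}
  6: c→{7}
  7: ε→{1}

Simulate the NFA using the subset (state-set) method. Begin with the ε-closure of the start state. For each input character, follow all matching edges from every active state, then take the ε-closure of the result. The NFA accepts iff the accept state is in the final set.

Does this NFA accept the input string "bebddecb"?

Answer: REJECT

Steps:
start: ε-closure({0}) = {0,1,2,3,4,6}
'b' @ 1: {}  — no active states
rest 'ebddecb' ignored (set empty)
final: {}; accept 1 not in set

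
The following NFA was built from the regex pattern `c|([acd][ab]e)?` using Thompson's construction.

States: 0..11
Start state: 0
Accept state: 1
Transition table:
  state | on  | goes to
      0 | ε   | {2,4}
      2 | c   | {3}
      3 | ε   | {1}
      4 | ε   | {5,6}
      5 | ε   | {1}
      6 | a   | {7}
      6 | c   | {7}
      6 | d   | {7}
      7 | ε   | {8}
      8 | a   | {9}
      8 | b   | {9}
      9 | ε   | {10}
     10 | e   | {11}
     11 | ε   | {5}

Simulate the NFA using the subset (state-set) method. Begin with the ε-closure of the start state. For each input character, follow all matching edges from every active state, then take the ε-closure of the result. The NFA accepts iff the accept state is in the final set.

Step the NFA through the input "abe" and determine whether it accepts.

Answer: ACCEPT

Steps:
initial (ε-close {0}): {0,1,2,4,5,6}
'a' @ 1: {7,8}
'b' @ 2: {9,10}
'e' @ 3: {1,5,11}  (accept∈set)
end set {1,5,11} — state 1 in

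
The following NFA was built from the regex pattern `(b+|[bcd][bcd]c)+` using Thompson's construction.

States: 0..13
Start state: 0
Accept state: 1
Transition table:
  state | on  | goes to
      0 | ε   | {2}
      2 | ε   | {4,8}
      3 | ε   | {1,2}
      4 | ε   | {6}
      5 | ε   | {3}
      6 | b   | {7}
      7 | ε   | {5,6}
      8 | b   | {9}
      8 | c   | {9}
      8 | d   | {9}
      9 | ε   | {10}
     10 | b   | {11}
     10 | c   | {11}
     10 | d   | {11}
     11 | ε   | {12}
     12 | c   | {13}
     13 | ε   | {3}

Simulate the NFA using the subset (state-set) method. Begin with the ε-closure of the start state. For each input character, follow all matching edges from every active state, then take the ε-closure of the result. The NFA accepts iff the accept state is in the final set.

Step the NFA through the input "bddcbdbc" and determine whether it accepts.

initial (ε-close {0}): {0,2,4,6,8}
'b' @ 1: {1,2,3,4,5,6,7,8,9,10}  [accepting]
'd' @ 2: {9,10,11,12}
'd' @ 3: {11,12}
'c' @ 4: {1,2,3,4,6,8,13}  [accepting]
'b' @ 5: {1,2,3,4,5,6,7,8,9,10}  [accepting]
'd' @ 6: {9,10,11,12}
'b' @ 7: {11,12}
'c' @ 8: {1,2,3,4,6,8,13}  [accepting]
final: {1,2,3,4,6,8,13}; accept 1 in set

Answer: ACCEPT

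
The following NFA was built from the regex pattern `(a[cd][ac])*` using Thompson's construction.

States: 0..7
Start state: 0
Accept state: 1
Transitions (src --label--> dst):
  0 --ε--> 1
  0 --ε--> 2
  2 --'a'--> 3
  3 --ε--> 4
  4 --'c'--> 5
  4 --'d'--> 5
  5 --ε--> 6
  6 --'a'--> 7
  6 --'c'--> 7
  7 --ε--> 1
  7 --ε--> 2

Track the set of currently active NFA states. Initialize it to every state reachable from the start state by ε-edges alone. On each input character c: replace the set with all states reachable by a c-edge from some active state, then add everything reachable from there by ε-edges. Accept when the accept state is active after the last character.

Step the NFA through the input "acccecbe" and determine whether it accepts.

Answer: REJECT

Derivation:
start: ε-closure({0}) = {0,1,2}
'a' @ 1: {3,4}
'c' @ 2: {5,6}
'c' @ 3: {1,2,7}  (accept∈set)
'c' @ 4: {}  — state set empty
rest 'ecbe' ignored (set empty)
end set {} — state 1 not in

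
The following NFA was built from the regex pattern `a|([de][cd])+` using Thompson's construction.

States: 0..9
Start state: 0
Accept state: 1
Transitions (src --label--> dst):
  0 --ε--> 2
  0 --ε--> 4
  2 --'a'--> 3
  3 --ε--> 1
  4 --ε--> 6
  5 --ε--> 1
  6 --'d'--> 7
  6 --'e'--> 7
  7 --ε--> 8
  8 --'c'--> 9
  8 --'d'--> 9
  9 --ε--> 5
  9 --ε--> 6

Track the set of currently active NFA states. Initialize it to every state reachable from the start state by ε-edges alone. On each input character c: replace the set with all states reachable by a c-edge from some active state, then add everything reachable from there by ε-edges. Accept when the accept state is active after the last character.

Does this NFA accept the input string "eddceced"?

initial (ε-close {0}): {0,2,4,6}
'e' @ 1: {7,8}
'd' @ 2: {1,5,6,9}  ✓accept
'd' @ 3: {7,8}
'c' @ 4: {1,5,6,9}  ✓accept
'e' @ 5: {7,8}
'c' @ 6: {1,5,6,9}  ✓accept
'e' @ 7: {7,8}
'd' @ 8: {1,5,6,9}  ✓accept
final: {1,5,6,9}; accept 1 in set

Answer: ACCEPT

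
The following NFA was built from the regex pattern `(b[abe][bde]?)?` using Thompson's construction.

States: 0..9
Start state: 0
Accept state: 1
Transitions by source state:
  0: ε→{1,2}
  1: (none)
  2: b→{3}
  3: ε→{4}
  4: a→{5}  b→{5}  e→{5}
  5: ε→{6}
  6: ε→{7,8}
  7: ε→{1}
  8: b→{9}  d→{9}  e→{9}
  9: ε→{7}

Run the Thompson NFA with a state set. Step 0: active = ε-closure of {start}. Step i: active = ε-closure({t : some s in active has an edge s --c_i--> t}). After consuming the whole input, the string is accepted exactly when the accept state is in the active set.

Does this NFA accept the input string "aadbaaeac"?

Answer: REJECT

Trace:
S₀ = ε-closure({0}) = {0,1,2}
'a' @ 1: {}  — state set empty
rest 'adbaaeac' ignored (set empty)
after full input: {}  (accept=1 not in)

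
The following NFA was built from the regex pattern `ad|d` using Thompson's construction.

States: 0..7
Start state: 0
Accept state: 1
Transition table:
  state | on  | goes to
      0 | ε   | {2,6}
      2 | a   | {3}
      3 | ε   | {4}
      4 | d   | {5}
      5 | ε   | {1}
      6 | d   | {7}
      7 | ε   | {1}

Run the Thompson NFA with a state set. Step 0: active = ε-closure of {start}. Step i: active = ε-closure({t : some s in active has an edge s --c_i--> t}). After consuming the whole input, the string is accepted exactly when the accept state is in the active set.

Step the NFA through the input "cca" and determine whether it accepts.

Answer: REJECT

Derivation:
start: ε-closure({0}) = {0,2,6}
'c' @ 1: {}  — dead — no transitions
rest 'ca' ignored (set empty)
end set {} — state 1 not in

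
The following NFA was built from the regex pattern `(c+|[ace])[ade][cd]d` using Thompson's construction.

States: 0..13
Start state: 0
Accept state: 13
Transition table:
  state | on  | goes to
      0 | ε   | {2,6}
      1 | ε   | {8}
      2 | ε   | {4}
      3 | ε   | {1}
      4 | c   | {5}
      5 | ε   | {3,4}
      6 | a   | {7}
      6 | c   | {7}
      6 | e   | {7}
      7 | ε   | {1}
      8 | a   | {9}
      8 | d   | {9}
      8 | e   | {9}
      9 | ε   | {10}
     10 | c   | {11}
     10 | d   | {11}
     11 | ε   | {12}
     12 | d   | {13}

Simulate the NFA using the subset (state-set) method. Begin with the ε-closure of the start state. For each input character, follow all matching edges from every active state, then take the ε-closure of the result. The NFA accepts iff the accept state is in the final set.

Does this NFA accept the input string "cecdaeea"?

Answer: REJECT

Steps:
S₀ = ε-closure({0}) = {0,2,4,6}
'c' @ 1: {1,3,4,5,7,8}
'e' @ 2: {9,10}
'c' @ 3: {11,12}
'd' @ 4: {13}  [accepting]
'a' @ 5: {}  — no active states
rest 'eea' ignored (set empty)
final: {}; accept 13 not in set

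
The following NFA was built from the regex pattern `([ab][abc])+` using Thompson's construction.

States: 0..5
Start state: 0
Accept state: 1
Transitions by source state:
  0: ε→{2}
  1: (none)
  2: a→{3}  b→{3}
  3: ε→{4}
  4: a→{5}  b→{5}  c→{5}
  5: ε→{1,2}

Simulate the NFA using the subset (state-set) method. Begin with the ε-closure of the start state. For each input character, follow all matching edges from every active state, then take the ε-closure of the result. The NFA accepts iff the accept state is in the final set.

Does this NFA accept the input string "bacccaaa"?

Answer: REJECT

Trace:
S₀ = ε-closure({0}) = {0,2}
'b' @ 1: {3,4}
'a' @ 2: {1,2,5}  [accepting]
'c' @ 3: {}  — no active states
rest 'ccaaa' ignored (set empty)
after full input: {}  (accept=1 not in)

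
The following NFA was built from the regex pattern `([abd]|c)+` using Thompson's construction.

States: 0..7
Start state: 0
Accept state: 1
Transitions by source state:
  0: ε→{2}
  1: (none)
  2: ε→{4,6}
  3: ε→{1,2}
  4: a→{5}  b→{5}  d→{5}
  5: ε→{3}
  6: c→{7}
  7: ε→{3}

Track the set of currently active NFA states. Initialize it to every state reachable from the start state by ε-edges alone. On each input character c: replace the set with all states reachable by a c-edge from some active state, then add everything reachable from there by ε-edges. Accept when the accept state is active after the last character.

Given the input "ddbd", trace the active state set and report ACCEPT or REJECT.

Answer: ACCEPT

Trace:
initial (ε-close {0}): {0,2,4,6}
'd' @ 1: {1,2,3,4,5,6}  ✓accept
'd' @ 2: {1,2,3,4,5,6}  ✓accept
'b' @ 3: {1,2,3,4,5,6}  ✓accept
'd' @ 4: {1,2,3,4,5,6}  ✓accept
final: {1,2,3,4,5,6}; accept 1 in set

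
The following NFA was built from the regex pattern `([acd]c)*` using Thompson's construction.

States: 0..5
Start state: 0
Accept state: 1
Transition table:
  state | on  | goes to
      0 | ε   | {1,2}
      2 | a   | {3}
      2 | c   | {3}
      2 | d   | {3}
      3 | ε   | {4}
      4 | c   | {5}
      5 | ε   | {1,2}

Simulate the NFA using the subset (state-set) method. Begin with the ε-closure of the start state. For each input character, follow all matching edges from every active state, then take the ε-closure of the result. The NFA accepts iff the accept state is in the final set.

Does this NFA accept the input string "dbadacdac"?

Answer: REJECT

Steps:
initial (ε-close {0}): {0,1,2}
'd' @ 1: {3,4}
'b' @ 2: {}  — state set empty
rest 'adacdac' ignored (set empty)
after full input: {}  (accept=1 not in)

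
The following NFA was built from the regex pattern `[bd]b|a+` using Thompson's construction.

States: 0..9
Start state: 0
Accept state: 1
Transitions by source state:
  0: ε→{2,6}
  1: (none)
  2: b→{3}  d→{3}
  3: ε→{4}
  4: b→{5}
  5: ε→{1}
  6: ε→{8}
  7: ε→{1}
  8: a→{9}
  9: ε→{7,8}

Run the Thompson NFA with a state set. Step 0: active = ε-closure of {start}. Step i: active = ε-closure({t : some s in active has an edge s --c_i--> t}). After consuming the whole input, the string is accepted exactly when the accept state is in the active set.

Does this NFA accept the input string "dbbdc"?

Answer: REJECT

Steps:
start: ε-closure({0}) = {0,2,6,8}
'd' @ 1: {3,4}
'b' @ 2: {1,5}  [accepting]
'b' @ 3: {}  — no active states
rest 'dc' ignored (set empty)
after full input: {}  (accept=1 not in)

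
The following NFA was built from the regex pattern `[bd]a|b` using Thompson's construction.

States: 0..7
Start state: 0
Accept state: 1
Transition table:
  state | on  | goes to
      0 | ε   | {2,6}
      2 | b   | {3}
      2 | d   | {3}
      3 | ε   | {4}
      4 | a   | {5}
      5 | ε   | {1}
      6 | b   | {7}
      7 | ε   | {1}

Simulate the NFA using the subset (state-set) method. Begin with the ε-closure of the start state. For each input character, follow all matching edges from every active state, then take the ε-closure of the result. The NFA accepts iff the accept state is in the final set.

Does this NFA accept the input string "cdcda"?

initial (ε-close {0}): {0,2,6}
'c' @ 1: {}  — no active states
rest 'dcda' ignored (set empty)
final: {}; accept 1 not in set

Answer: REJECT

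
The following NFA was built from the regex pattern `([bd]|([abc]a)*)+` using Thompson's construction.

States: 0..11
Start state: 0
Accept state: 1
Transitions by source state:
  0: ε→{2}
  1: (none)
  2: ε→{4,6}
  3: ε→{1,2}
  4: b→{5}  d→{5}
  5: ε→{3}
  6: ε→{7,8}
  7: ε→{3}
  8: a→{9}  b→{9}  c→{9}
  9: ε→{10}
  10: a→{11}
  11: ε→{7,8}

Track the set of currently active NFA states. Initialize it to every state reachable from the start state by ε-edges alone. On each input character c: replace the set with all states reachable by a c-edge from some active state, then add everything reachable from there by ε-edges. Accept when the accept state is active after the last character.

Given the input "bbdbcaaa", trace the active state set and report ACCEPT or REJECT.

S₀ = ε-closure({0}) = {0,1,2,3,4,6,7,8}
'b' @ 1: {1,2,3,4,5,6,7,8,9,10}  [accepting]
'b' @ 2: {1,2,3,4,5,6,7,8,9,10}  [accepting]
'd' @ 3: {1,2,3,4,5,6,7,8}  [accepting]
'b' @ 4: {1,2,3,4,5,6,7,8,9,10}  [accepting]
'c' @ 5: {9,10}
'a' @ 6: {1,2,3,4,6,7,8,11}  [accepting]
'a' @ 7: {9,10}
'a' @ 8: {1,2,3,4,6,7,8,11}  [accepting]
end set {1,2,3,4,6,7,8,11} — state 1 in

Answer: ACCEPT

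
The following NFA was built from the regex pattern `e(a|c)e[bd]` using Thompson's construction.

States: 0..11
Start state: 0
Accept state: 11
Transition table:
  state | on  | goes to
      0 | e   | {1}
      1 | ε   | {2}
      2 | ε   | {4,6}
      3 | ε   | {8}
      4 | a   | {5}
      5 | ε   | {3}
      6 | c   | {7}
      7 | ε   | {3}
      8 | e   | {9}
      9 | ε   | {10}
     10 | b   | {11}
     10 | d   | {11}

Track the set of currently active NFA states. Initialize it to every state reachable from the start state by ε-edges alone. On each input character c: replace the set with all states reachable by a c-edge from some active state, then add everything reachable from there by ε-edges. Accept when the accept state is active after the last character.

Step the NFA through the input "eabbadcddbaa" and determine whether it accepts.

Answer: REJECT

Trace:
S₀ = ε-closure({0}) = {0}
'e' @ 1: {1,2,4,6}
'a' @ 2: {3,5,8}
'b' @ 3: {}  — dead — no transitions
rest 'badcddbaa' ignored (set empty)
end set {} — state 11 not in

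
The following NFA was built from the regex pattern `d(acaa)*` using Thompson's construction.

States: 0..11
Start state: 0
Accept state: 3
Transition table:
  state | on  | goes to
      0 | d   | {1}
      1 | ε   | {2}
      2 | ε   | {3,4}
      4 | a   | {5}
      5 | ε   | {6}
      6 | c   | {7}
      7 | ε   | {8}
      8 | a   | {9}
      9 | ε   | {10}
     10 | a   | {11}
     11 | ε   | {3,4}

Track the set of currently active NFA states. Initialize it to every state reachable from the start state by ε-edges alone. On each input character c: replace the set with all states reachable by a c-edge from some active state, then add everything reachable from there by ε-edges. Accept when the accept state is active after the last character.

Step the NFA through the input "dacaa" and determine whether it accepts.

S₀ = ε-closure({0}) = {0}
'd' @ 1: {1,2,3,4}  (accept∈set)
'a' @ 2: {5,6}
'c' @ 3: {7,8}
'a' @ 4: {9,10}
'a' @ 5: {3,4,11}  (accept∈set)
final: {3,4,11}; accept 3 in set

Answer: ACCEPT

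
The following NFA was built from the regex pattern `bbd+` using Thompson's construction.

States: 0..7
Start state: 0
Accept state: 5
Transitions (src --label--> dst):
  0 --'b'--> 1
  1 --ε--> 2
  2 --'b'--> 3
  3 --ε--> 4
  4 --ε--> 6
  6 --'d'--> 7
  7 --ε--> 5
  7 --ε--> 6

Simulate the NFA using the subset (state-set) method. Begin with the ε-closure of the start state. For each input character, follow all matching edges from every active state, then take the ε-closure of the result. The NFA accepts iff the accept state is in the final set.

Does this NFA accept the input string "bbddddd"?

S₀ = ε-closure({0}) = {0}
'b' @ 1: {1,2}
'b' @ 2: {3,4,6}
'd' @ 3: {5,6,7}  ✓accept
'd' @ 4: {5,6,7}  ✓accept
'd' @ 5: {5,6,7}  ✓accept
'd' @ 6: {5,6,7}  ✓accept
'd' @ 7: {5,6,7}  ✓accept
after full input: {5,6,7}  (accept=5 in)

Answer: ACCEPT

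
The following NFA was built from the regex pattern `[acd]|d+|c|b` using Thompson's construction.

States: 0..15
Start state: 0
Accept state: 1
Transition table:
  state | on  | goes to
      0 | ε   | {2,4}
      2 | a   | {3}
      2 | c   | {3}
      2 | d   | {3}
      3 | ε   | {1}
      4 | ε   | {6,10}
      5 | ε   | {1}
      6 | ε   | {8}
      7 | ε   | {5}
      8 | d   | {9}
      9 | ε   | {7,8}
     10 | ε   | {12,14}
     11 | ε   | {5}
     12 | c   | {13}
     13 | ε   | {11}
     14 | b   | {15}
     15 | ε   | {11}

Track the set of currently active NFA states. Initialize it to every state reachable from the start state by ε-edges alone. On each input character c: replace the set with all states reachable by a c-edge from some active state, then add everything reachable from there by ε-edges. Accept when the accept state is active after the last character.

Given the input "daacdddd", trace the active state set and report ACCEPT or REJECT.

Answer: REJECT

Derivation:
start: ε-closure({0}) = {0,2,4,6,8,10,12,14}
'd' @ 1: {1,3,5,7,8,9}  [accepting]
'a' @ 2: {}  — state set empty
rest 'acdddd' ignored (set empty)
final: {}; accept 1 not in set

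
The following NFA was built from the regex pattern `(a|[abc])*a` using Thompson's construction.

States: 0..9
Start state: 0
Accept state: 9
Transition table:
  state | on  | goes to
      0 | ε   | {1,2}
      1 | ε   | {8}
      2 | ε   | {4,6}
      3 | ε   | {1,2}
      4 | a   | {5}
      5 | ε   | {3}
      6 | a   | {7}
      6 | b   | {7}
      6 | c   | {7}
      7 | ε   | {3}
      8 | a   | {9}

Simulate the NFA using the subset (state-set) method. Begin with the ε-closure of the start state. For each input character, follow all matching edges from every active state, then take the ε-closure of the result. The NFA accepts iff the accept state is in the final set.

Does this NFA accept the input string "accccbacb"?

initial (ε-close {0}): {0,1,2,4,6,8}
'a' @ 1: {1,2,3,4,5,6,7,8,9}  [accepting]
'c' @ 2: {1,2,3,4,6,7,8}
'c' @ 3: {1,2,3,4,6,7,8}
'c' @ 4: {1,2,3,4,6,7,8}
'c' @ 5: {1,2,3,4,6,7,8}
'b' @ 6: {1,2,3,4,6,7,8}
'a' @ 7: {1,2,3,4,5,6,7,8,9}  [accepting]
'c' @ 8: {1,2,3,4,6,7,8}
'b' @ 9: {1,2,3,4,6,7,8}
final: {1,2,3,4,6,7,8}; accept 9 not in set

Answer: REJECT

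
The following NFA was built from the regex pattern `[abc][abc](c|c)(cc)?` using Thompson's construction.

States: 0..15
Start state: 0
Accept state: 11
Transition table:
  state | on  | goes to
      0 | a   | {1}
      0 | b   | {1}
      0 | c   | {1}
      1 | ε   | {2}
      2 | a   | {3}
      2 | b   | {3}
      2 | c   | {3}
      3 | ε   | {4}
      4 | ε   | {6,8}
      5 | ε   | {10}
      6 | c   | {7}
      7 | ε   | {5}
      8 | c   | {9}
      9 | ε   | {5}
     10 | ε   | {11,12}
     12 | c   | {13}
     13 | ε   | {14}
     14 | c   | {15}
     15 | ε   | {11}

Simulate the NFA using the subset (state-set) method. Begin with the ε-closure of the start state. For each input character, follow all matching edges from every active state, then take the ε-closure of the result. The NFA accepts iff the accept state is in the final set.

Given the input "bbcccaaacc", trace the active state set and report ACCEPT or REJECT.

Answer: REJECT

Trace:
S₀ = ε-closure({0}) = {0}
'b' @ 1: {1,2}
'b' @ 2: {3,4,6,8}
'c' @ 3: {5,7,9,10,11,12}  [accepting]
'c' @ 4: {13,14}
'c' @ 5: {11,15}  [accepting]
'a' @ 6: {}  — no active states
rest 'aacc' ignored (set empty)
final: {}; accept 11 not in set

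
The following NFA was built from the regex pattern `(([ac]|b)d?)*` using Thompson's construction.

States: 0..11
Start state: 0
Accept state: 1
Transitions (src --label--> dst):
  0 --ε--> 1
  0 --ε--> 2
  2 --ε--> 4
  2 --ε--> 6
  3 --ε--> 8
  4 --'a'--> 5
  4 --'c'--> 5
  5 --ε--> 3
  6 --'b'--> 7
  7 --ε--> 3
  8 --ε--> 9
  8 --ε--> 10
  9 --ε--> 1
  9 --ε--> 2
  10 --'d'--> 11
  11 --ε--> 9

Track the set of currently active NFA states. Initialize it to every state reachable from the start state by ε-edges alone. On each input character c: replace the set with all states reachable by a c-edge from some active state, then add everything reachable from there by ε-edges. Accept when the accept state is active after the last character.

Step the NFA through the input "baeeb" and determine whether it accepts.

initial (ε-close {0}): {0,1,2,4,6}
'b' @ 1: {1,2,3,4,6,7,8,9,10}  ✓accept
'a' @ 2: {1,2,3,4,5,6,8,9,10}  ✓accept
'e' @ 3: {}  — no active states
rest 'eb' ignored (set empty)
after full input: {}  (accept=1 not in)

Answer: REJECT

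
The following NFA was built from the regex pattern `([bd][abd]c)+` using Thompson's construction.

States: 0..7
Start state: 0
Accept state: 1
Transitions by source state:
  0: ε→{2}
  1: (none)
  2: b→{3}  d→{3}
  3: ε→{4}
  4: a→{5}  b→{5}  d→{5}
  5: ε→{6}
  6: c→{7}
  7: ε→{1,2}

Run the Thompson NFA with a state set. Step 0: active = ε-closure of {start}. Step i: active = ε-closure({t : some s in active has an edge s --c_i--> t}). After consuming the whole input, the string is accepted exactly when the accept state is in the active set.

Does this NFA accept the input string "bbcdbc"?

start: ε-closure({0}) = {0,2}
'b' @ 1: {3,4}
'b' @ 2: {5,6}
'c' @ 3: {1,2,7}  ✓accept
'd' @ 4: {3,4}
'b' @ 5: {5,6}
'c' @ 6: {1,2,7}  ✓accept
after full input: {1,2,7}  (accept=1 in)

Answer: ACCEPT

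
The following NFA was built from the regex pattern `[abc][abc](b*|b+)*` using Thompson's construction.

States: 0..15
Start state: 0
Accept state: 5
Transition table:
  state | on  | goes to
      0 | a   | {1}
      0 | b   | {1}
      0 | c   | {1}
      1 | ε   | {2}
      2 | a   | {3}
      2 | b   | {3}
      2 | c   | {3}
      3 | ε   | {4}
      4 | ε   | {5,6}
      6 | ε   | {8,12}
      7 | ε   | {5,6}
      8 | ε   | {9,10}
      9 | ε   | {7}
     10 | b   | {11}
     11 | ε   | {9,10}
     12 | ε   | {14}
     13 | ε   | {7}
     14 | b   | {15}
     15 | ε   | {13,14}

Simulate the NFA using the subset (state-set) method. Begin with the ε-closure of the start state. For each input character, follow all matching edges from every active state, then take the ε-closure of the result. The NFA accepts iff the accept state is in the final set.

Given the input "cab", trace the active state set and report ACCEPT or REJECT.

Answer: ACCEPT

Steps:
initial (ε-close {0}): {0}
'c' @ 1: {1,2}
'a' @ 2: {3,4,5,6,7,8,9,10,12,14}  [accepting]
'b' @ 3: {5,6,7,8,9,10,11,12,13,14,15}  [accepting]
end set {5,6,7,8,9,10,11,12,13,14,15} — state 5 in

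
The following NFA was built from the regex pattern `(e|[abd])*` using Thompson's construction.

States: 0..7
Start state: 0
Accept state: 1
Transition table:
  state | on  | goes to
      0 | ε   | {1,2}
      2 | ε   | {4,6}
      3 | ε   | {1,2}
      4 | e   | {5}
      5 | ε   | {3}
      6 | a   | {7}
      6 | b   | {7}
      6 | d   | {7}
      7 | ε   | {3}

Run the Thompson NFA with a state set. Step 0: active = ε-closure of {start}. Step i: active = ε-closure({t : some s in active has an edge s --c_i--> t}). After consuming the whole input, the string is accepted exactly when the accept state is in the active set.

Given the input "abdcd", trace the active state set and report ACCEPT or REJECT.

Answer: REJECT

Trace:
start: ε-closure({0}) = {0,1,2,4,6}
'a' @ 1: {1,2,3,4,6,7}  [accepting]
'b' @ 2: {1,2,3,4,6,7}  [accepting]
'd' @ 3: {1,2,3,4,6,7}  [accepting]
'c' @ 4: {}  — state set empty
rest 'd' ignored (set empty)
after full input: {}  (accept=1 not in)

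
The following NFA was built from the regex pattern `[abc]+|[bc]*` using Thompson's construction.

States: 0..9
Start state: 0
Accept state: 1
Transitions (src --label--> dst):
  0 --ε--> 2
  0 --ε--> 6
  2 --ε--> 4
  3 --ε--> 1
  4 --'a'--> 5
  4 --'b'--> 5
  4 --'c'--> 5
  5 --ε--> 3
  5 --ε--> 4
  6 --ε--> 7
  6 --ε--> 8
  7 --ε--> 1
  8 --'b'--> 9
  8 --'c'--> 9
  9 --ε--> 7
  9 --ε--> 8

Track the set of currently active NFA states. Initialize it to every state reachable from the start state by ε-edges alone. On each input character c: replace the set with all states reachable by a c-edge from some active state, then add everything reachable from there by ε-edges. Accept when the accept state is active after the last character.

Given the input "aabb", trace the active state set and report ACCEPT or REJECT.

start: ε-closure({0}) = {0,1,2,4,6,7,8}
'a' @ 1: {1,3,4,5}  ✓accept
'a' @ 2: {1,3,4,5}  ✓accept
'b' @ 3: {1,3,4,5}  ✓accept
'b' @ 4: {1,3,4,5}  ✓accept
after full input: {1,3,4,5}  (accept=1 in)

Answer: ACCEPT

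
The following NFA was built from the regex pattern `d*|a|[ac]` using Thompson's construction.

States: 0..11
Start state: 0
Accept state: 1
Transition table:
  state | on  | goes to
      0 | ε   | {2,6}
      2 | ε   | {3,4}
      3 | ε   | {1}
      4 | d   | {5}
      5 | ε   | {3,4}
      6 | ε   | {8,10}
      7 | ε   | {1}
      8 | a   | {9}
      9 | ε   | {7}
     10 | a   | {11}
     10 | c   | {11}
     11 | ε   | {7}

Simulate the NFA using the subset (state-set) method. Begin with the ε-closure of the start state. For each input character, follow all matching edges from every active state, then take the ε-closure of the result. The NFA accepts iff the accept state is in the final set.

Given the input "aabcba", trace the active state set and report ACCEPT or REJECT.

Answer: REJECT

Derivation:
start: ε-closure({0}) = {0,1,2,3,4,6,8,10}
'a' @ 1: {1,7,9,11}  [accepting]
'a' @ 2: {}  — state set empty
rest 'bcba' ignored (set empty)
end set {} — state 1 not in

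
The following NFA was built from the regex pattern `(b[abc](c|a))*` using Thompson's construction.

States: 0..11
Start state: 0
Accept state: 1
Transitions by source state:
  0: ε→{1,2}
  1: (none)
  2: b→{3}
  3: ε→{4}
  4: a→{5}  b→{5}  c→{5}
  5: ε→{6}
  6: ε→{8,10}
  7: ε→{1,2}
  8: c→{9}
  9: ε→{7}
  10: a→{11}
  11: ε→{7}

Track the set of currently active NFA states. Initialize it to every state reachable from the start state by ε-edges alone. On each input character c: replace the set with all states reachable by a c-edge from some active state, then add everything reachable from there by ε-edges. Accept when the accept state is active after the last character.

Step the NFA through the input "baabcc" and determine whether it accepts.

Answer: ACCEPT

Trace:
S₀ = ε-closure({0}) = {0,1,2}
'b' @ 1: {3,4}
'a' @ 2: {5,6,8,10}
'a' @ 3: {1,2,7,11}  ✓accept
'b' @ 4: {3,4}
'c' @ 5: {5,6,8,10}
'c' @ 6: {1,2,7,9}  ✓accept
after full input: {1,2,7,9}  (accept=1 in)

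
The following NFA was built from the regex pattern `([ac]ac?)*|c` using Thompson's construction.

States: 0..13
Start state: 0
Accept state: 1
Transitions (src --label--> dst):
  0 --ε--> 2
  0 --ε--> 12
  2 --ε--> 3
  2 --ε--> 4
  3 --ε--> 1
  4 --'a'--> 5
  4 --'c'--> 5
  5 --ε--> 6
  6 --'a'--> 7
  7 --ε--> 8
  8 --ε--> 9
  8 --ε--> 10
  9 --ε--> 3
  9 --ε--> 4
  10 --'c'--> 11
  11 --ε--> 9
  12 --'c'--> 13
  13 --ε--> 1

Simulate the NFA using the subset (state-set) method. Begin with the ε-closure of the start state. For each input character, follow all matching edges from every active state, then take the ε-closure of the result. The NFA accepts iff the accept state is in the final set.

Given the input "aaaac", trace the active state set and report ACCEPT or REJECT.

Answer: ACCEPT

Trace:
initial (ε-close {0}): {0,1,2,3,4,12}
'a' @ 1: {5,6}
'a' @ 2: {1,3,4,7,8,9,10}  [accepting]
'a' @ 3: {5,6}
'a' @ 4: {1,3,4,7,8,9,10}  [accepting]
'c' @ 5: {1,3,4,5,6,9,11}  [accepting]
final: {1,3,4,5,6,9,11}; accept 1 in set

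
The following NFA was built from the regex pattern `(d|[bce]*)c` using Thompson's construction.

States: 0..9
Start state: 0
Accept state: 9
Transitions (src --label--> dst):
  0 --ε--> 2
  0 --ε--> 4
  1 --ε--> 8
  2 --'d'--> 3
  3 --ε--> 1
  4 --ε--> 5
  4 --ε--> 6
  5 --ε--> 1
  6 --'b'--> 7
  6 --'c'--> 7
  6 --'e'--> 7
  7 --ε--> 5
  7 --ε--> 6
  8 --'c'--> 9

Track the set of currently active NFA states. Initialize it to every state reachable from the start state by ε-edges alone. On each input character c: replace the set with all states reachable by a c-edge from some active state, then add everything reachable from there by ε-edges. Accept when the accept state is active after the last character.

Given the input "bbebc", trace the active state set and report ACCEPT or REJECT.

Answer: ACCEPT

Trace:
initial (ε-close {0}): {0,1,2,4,5,6,8}
'b' @ 1: {1,5,6,7,8}
'b' @ 2: {1,5,6,7,8}
'e' @ 3: {1,5,6,7,8}
'b' @ 4: {1,5,6,7,8}
'c' @ 5: {1,5,6,7,8,9}  ✓accept
end set {1,5,6,7,8,9} — state 9 in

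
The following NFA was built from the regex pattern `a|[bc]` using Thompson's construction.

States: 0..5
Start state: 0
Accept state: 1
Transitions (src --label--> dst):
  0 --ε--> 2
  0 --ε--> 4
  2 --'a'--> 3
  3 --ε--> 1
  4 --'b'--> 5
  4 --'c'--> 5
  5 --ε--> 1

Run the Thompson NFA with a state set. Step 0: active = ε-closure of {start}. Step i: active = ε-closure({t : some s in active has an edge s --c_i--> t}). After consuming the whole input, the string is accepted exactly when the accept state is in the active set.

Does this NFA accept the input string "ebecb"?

Answer: REJECT

Trace:
S₀ = ε-closure({0}) = {0,2,4}
'e' @ 1: {}  — state set empty
rest 'becb' ignored (set empty)
end set {} — state 1 not in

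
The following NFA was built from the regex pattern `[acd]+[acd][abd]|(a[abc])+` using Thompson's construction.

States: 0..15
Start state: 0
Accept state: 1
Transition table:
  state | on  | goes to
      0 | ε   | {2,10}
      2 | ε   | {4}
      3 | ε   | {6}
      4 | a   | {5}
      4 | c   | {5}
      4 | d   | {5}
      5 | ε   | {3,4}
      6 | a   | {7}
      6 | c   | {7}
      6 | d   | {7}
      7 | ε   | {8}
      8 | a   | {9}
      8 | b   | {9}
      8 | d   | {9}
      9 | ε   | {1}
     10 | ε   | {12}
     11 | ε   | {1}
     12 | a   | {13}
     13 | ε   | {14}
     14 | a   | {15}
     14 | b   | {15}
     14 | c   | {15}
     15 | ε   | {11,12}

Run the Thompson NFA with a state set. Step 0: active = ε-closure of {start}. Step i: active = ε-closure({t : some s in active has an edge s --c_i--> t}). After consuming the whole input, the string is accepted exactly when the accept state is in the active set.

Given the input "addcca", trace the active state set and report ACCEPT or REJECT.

start: ε-closure({0}) = {0,2,4,10,12}
'a' @ 1: {3,4,5,6,13,14}
'd' @ 2: {3,4,5,6,7,8}
'd' @ 3: {1,3,4,5,6,7,8,9}  ✓accept
'c' @ 4: {3,4,5,6,7,8}
'c' @ 5: {3,4,5,6,7,8}
'a' @ 6: {1,3,4,5,6,7,8,9}  ✓accept
after full input: {1,3,4,5,6,7,8,9}  (accept=1 in)

Answer: ACCEPT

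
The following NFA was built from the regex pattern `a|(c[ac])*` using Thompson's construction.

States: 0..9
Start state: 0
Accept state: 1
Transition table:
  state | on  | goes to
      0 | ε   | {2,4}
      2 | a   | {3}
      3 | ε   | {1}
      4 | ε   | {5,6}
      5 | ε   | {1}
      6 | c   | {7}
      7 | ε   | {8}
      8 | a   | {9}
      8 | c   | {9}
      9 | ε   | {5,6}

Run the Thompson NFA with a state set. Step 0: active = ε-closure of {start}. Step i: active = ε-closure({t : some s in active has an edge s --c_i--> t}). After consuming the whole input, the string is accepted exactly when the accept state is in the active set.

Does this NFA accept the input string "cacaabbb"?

initial (ε-close {0}): {0,1,2,4,5,6}
'c' @ 1: {7,8}
'a' @ 2: {1,5,6,9}  [accepting]
'c' @ 3: {7,8}
'a' @ 4: {1,5,6,9}  [accepting]
'a' @ 5: {}  — no active states
rest 'bbb' ignored (set empty)
final: {}; accept 1 not in set

Answer: REJECT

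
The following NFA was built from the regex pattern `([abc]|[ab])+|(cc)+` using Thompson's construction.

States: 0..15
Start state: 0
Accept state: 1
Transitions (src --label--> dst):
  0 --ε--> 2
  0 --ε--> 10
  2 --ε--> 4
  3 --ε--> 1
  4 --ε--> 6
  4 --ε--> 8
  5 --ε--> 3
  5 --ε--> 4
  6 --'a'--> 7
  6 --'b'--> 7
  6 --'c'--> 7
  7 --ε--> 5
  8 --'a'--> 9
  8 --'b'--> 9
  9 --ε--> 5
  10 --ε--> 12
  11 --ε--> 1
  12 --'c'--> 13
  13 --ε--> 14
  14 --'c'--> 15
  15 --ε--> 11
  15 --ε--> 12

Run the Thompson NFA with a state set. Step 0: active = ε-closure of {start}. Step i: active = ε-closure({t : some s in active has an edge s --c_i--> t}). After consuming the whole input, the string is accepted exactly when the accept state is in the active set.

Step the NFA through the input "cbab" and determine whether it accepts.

Answer: ACCEPT

Derivation:
start: ε-closure({0}) = {0,2,4,6,8,10,12}
'c' @ 1: {1,3,4,5,6,7,8,13,14}  [accepting]
'b' @ 2: {1,3,4,5,6,7,8,9}  [accepting]
'a' @ 3: {1,3,4,5,6,7,8,9}  [accepting]
'b' @ 4: {1,3,4,5,6,7,8,9}  [accepting]
after full input: {1,3,4,5,6,7,8,9}  (accept=1 in)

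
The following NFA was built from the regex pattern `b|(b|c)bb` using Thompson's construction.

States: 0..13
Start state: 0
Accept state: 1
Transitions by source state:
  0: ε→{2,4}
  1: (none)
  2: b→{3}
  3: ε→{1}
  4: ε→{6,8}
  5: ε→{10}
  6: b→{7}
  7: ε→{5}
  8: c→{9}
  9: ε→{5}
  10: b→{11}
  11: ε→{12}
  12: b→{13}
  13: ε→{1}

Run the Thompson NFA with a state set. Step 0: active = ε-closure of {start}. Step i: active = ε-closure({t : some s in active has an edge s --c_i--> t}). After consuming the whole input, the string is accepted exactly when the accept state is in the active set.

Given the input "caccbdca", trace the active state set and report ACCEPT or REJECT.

Answer: REJECT

Derivation:
start: ε-closure({0}) = {0,2,4,6,8}
'c' @ 1: {5,9,10}
'a' @ 2: {}  — no active states
rest 'ccbdca' ignored (set empty)
end set {} — state 1 not in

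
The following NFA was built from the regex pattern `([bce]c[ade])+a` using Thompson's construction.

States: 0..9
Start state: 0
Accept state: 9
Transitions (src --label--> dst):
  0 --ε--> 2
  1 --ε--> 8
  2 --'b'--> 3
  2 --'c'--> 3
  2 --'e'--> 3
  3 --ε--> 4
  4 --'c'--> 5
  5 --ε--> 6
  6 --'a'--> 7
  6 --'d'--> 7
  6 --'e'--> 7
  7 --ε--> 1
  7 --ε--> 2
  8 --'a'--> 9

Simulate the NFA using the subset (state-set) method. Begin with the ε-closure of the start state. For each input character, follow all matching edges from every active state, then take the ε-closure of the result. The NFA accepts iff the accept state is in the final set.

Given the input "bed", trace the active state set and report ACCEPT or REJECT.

Answer: REJECT

Derivation:
initial (ε-close {0}): {0,2}
'b' @ 1: {3,4}
'e' @ 2: {}  — dead — no transitions
rest 'd' ignored (set empty)
after full input: {}  (accept=9 not in)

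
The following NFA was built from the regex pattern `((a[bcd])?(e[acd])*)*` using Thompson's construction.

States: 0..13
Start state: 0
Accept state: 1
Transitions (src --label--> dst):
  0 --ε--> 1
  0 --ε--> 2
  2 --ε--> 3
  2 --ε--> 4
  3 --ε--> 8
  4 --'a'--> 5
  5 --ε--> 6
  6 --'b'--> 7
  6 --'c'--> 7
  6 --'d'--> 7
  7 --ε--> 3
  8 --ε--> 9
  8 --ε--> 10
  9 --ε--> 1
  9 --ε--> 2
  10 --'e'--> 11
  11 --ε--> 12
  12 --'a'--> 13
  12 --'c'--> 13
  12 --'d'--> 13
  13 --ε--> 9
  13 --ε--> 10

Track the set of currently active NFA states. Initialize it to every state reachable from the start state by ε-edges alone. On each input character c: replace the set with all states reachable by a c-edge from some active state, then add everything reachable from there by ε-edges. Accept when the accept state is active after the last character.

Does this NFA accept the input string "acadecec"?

Answer: ACCEPT

Derivation:
start: ε-closure({0}) = {0,1,2,3,4,8,9,10}
'a' @ 1: {5,6}
'c' @ 2: {1,2,3,4,7,8,9,10}  ✓accept
'a' @ 3: {5,6}
'd' @ 4: {1,2,3,4,7,8,9,10}  ✓accept
'e' @ 5: {11,12}
'c' @ 6: {1,2,3,4,8,9,10,13}  ✓accept
'e' @ 7: {11,12}
'c' @ 8: {1,2,3,4,8,9,10,13}  ✓accept
after full input: {1,2,3,4,8,9,10,13}  (accept=1 in)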